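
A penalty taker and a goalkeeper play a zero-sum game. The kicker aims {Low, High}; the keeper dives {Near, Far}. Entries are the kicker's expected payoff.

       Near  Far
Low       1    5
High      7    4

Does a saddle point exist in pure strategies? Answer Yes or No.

Row minima: Low → 1, High → 4; maximin = 4.
Column maxima: Near → 7, Far → 5; minimax = 5.
4 ≠ 5, so no pure-strategy equilibrium exists.

No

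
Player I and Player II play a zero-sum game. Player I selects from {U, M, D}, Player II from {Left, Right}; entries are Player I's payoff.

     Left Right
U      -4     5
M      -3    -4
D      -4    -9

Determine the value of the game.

Row minima: U → -4, M → -4, D → -9; maximin = -4.
Column maxima: Left → -3, Right → 5; minimax = -3.
-4 ≠ -3, so there is no saddle point; optimal play is mixed.
D is strictly dominated by M, so Player I never plays it.
On the remaining 2×2 (U, M vs Left, Right):
Let Player I play U with probability p. Expected payoff against Left: (-4)p + (-3)(1−p) = −p − 3; against Right: 5p + (-4)(1−p) = 9p − 4.
Setting these equal: −p − 3 = 9p − 4 ⇒ −10p = -1 ⇒ p = 1/10, and the value is (-1)·(1/10) − 3 = -31/10.
For Player II: with q = P(Left), equating U's and M's payoffs gives −9q + 5 = q − 4 ⇒ q = 9/10.

-31/10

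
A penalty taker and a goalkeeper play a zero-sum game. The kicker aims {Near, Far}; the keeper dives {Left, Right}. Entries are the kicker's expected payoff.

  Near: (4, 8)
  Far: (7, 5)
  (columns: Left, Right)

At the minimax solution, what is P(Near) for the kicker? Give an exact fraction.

Row minima: Near → 4, Far → 5; maximin = 5.
Column maxima: Left → 7, Right → 8; minimax = 7.
5 ≠ 7, so there is no saddle point; optimal play is mixed.
Let the kicker play Near with probability p. Expected payoff against Left: 4p + 7(1−p) = −3p + 7; against Right: 8p + 5(1−p) = 3p + 5.
Setting these equal: −3p + 7 = 3p + 5 ⇒ −6p = -2 ⇒ p = 1/3, and the value is (-3)·(1/3) + 7 = 6.
For the keeper: with q = P(Left), equating Near's and Far's payoffs gives −4q + 8 = 2q + 5 ⇒ q = 1/2.

1/3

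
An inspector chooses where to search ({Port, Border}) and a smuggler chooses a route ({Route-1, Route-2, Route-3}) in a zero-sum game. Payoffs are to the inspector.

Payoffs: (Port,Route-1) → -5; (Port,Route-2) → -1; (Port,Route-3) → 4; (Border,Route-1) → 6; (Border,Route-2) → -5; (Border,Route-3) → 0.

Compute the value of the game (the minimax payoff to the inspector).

-31/15

Row minima: Port → -5, Border → -5; maximin = -5.
Column maxima: Route-1 → 6, Route-2 → -1, Route-3 → 4; minimax = -1.
-5 ≠ -1, so there is no saddle point; optimal play is mixed.
Route-3 is strictly dominated by Route-2 (it gives the inspector strictly more in every row), so the smuggler never plays it.
On the remaining 2×2 (Port, Border vs Route-1, Route-2):
Let the inspector play Port with probability p. Expected payoff against Route-1: (-5)p + 6(1−p) = −11p + 6; against Route-2: (-1)p + (-5)(1−p) = 4p − 5.
Setting these equal: −11p + 6 = 4p − 5 ⇒ −15p = -11 ⇒ p = 11/15, and the value is (-11)·(11/15) + 6 = -31/15.
For the smuggler: with q = P(Route-1), equating Port's and Border's payoffs gives −4q − 1 = 11q − 5 ⇒ q = 4/15.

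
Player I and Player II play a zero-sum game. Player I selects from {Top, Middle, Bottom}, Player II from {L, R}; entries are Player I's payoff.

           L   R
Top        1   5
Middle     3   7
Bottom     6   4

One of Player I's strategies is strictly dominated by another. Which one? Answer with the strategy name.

Top

Middle gives a strictly higher payoff than Top against every column: 3 > 1, 7 > 5.
So Top is strictly dominated and Player I never plays it.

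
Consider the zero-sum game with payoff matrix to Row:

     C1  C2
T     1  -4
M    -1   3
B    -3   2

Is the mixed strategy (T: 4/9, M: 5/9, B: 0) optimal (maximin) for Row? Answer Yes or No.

Yes

Against C1 this mix gives (4/9)·1 + (5/9)·(-1) = -1/9.
Against C2 this mix gives (4/9)·(-4) + (5/9)·3 = -1/9.
All of Column's active replies (C1, C2) yield -1/9, and no column does worse for Row. The mix makes Column indifferent and guarantees -1/9, so it is optimal.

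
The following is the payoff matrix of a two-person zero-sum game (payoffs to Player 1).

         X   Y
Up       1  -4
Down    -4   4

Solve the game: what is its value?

Row minima: Up → -4, Down → -4; maximin = -4.
Column maxima: X → 1, Y → 4; minimax = 1.
-4 ≠ 1, so there is no saddle point; optimal play is mixed.
Let Player 1 play Up with probability p. Expected payoff against X: 1p + (-4)(1−p) = 5p − 4; against Y: (-4)p + 4(1−p) = −8p + 4.
Setting these equal: 5p − 4 = −8p + 4 ⇒ 13p = 8 ⇒ p = 8/13, and the value is (5)·(8/13) − 4 = -12/13.
For Player 2: with q = P(X), equating Up's and Down's payoffs gives 5q − 4 = −8q + 4 ⇒ q = 8/13.

-12/13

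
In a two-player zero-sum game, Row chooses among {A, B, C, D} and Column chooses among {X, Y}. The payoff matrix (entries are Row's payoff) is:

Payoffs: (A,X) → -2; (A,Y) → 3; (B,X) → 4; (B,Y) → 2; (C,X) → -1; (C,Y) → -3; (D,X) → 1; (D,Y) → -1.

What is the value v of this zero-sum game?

16/7

Row minima: A → -2, B → 2, C → -3, D → -1; maximin = 2.
Column maxima: X → 4, Y → 3; minimax = 3.
2 ≠ 3, so there is no saddle point; optimal play is mixed.
C is strictly dominated by B, so Row never plays it.
D is strictly dominated by B, so Row never plays it.
On the remaining 2×2 (A, B vs X, Y):
Let Row play A with probability p. Expected payoff against X: (-2)p + 4(1−p) = −6p + 4; against Y: 3p + 2(1−p) = p + 2.
Setting these equal: −6p + 4 = p + 2 ⇒ −7p = -2 ⇒ p = 2/7, and the value is (-6)·(2/7) + 4 = 16/7.
For Column: with q = P(X), equating A's and B's payoffs gives −5q + 3 = 2q + 2 ⇒ q = 1/7.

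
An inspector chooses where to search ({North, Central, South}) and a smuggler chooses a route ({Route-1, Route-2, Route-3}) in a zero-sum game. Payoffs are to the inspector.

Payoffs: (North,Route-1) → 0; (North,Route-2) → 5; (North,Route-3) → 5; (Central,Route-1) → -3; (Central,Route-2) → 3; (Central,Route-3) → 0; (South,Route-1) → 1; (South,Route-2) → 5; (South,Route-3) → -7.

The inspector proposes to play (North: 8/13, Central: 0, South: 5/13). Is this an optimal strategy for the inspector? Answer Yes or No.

Against Route-1 this mix gives (8/13)·0 + (5/13)·1 = 5/13.
Against Route-2 this mix gives (8/13)·5 + (5/13)·5 = 5.
Against Route-3 this mix gives (8/13)·5 + (5/13)·(-7) = 5/13.
All of the smuggler's active replies (Route-1, Route-3) yield 5/13, and no column does worse for the inspector. The mix makes the smuggler indifferent and guarantees 5/13, so it is optimal.

Yes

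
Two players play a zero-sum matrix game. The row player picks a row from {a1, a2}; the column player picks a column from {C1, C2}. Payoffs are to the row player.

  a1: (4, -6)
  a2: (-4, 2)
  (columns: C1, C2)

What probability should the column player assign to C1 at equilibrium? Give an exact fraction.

Row minima: a1 → -6, a2 → -4; maximin = -4.
Column maxima: C1 → 4, C2 → 2; minimax = 2.
-4 ≠ 2, so there is no saddle point; optimal play is mixed.
Let the row player play a1 with probability p. Expected payoff against C1: 4p + (-4)(1−p) = 8p − 4; against C2: (-6)p + 2(1−p) = −8p + 2.
Setting these equal: 8p − 4 = −8p + 2 ⇒ 16p = 6 ⇒ p = 3/8, and the value is (8)·(3/8) − 4 = -1.
For the column player: with q = P(C1), equating a1's and a2's payoffs gives 10q − 6 = −6q + 2 ⇒ q = 1/2.

1/2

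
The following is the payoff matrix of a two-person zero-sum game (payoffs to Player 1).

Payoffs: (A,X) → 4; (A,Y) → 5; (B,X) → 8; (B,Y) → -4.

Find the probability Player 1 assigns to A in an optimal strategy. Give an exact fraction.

Row minima: A → 4, B → -4; maximin = 4.
Column maxima: X → 8, Y → 5; minimax = 5.
4 ≠ 5, so there is no saddle point; optimal play is mixed.
Let Player 1 play A with probability p. Expected payoff against X: 4p + 8(1−p) = −4p + 8; against Y: 5p + (-4)(1−p) = 9p − 4.
Setting these equal: −4p + 8 = 9p − 4 ⇒ −13p = -12 ⇒ p = 12/13, and the value is (-4)·(12/13) + 8 = 56/13.
For Player 2: with q = P(X), equating A's and B's payoffs gives −q + 5 = 12q − 4 ⇒ q = 9/13.

12/13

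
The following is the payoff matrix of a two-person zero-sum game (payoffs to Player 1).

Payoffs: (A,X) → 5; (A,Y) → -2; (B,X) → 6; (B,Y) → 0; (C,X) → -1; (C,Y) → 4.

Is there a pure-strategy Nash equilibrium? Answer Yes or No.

No

Row minima: A → -2, B → 0, C → -1; maximin = 0.
Column maxima: X → 6, Y → 4; minimax = 4.
0 ≠ 4, so no pure-strategy equilibrium exists.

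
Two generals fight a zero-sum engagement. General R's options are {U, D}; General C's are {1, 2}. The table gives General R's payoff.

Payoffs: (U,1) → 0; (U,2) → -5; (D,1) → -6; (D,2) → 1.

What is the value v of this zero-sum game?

-5/2

Row minima: U → -5, D → -6; maximin = -5.
Column maxima: 1 → 0, 2 → 1; minimax = 0.
-5 ≠ 0, so there is no saddle point; optimal play is mixed.
Let General R play U with probability p. Expected payoff against 1: 0p + (-6)(1−p) = 6p − 6; against 2: (-5)p + 1(1−p) = −6p + 1.
Setting these equal: 6p − 6 = −6p + 1 ⇒ 12p = 7 ⇒ p = 7/12, and the value is (6)·(7/12) − 6 = -5/2.
For General C: with q = P(1), equating U's and D's payoffs gives 5q − 5 = −7q + 1 ⇒ q = 1/2.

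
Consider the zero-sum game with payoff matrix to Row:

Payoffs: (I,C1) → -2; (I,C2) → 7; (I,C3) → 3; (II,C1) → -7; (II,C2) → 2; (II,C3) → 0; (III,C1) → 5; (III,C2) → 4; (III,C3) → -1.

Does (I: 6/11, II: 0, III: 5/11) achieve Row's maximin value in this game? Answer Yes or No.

Against C1 this mix gives (6/11)·(-2) + (5/11)·5 = 13/11.
Against C2 this mix gives (6/11)·7 + (5/11)·4 = 62/11.
Against C3 this mix gives (6/11)·3 + (5/11)·(-1) = 13/11.
All of Column's active replies (C1, C3) yield 13/11, and no column does worse for Row. The mix makes Column indifferent and guarantees 13/11, so it is optimal.

Yes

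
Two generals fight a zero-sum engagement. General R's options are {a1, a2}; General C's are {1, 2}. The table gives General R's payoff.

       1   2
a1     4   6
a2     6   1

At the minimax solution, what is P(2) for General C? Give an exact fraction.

Row minima: a1 → 4, a2 → 1; maximin = 4.
Column maxima: 1 → 6, 2 → 6; minimax = 6.
4 ≠ 6, so there is no saddle point; optimal play is mixed.
Let General R play a1 with probability p. Expected payoff against 1: 4p + 6(1−p) = −2p + 6; against 2: 6p + 1(1−p) = 5p + 1.
Setting these equal: −2p + 6 = 5p + 1 ⇒ −7p = -5 ⇒ p = 5/7, and the value is (-2)·(5/7) + 6 = 32/7.
For General C: with q = P(1), equating a1's and a2's payoffs gives −2q + 6 = 5q + 1 ⇒ q = 5/7.

2/7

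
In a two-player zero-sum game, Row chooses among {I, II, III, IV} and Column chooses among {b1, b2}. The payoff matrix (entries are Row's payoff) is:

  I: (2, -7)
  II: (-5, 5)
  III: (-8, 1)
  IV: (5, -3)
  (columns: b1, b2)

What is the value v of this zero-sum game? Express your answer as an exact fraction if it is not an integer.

Row minima: I → -7, II → -5, III → -8, IV → -3; maximin = -3.
Column maxima: b1 → 5, b2 → 5; minimax = 5.
-3 ≠ 5, so there is no saddle point; optimal play is mixed.
I is strictly dominated by IV, so Row never plays it.
III is strictly dominated by II, so Row never plays it.
On the remaining 2×2 (II, IV vs b1, b2):
Let Row play II with probability p. Expected payoff against b1: (-5)p + 5(1−p) = −10p + 5; against b2: 5p + (-3)(1−p) = 8p − 3.
Setting these equal: −10p + 5 = 8p − 3 ⇒ −18p = -8 ⇒ p = 4/9, and the value is (-10)·(4/9) + 5 = 5/9.
For Column: with q = P(b1), equating II's and IV's payoffs gives −10q + 5 = 8q − 3 ⇒ q = 4/9.

5/9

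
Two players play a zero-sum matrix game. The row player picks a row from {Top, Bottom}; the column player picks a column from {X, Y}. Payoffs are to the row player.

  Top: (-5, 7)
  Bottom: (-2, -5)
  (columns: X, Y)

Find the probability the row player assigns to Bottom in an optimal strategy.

4/5

Row minima: Top → -5, Bottom → -5; maximin = -5.
Column maxima: X → -2, Y → 7; minimax = -2.
-5 ≠ -2, so there is no saddle point; optimal play is mixed.
Let the row player play Top with probability p. Expected payoff against X: (-5)p + (-2)(1−p) = −3p − 2; against Y: 7p + (-5)(1−p) = 12p − 5.
Setting these equal: −3p − 2 = 12p − 5 ⇒ −15p = -3 ⇒ p = 1/5, and the value is (-3)·(1/5) − 2 = -13/5.
For the column player: with q = P(X), equating Top's and Bottom's payoffs gives −12q + 7 = 3q − 5 ⇒ q = 4/5.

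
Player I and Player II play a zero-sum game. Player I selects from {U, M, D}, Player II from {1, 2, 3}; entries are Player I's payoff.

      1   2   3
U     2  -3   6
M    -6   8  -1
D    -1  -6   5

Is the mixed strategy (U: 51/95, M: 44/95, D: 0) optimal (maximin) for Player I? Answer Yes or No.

Against 1 this mix gives (51/95)·2 + (44/95)·(-6) = -162/95.
Against 2 this mix gives (51/95)·(-3) + (44/95)·8 = 199/95.
Against 3 this mix gives (51/95)·6 + (44/95)·(-1) = 262/95.
Player II will play 1, holding Player I to -162/95. Shifting weight toward the row that does better against 1 would raise this floor (the equalizing mix achieves -2/19 against both 1 and 2), so the proposed strategy is not optimal.

No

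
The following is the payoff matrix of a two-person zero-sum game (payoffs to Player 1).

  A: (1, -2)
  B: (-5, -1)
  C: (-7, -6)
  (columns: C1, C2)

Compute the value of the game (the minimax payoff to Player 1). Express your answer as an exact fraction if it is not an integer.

-11/7

Row minima: A → -2, B → -5, C → -7; maximin = -2.
Column maxima: C1 → 1, C2 → -1; minimax = -1.
-2 ≠ -1, so there is no saddle point; optimal play is mixed.
C is strictly dominated by A, so Player 1 never plays it.
On the remaining 2×2 (A, B vs C1, C2):
Let Player 1 play A with probability p. Expected payoff against C1: 1p + (-5)(1−p) = 6p − 5; against C2: (-2)p + (-1)(1−p) = −p − 1.
Setting these equal: 6p − 5 = −p − 1 ⇒ 7p = 4 ⇒ p = 4/7, and the value is (6)·(4/7) − 5 = -11/7.
For Player 2: with q = P(C1), equating A's and B's payoffs gives 3q − 2 = −4q − 1 ⇒ q = 1/7.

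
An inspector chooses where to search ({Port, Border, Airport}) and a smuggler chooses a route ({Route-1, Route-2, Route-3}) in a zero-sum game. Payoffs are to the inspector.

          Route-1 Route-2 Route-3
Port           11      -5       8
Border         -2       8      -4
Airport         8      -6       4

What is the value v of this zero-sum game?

Row minima: Port → -5, Border → -4, Airport → -6; maximin = -4.
Column maxima: Route-1 → 11, Route-2 → 8, Route-3 → 8; minimax = 8.
-4 ≠ 8, so there is no saddle point; optimal play is mixed.
Airport is strictly dominated by Port, so the inspector never plays it.
Route-1 is strictly dominated by Route-3 (it gives the inspector strictly more in every row), so the smuggler never plays it.
On the remaining 2×2 (Port, Border vs Route-2, Route-3):
Let the inspector play Port with probability p. Expected payoff against Route-2: (-5)p + 8(1−p) = −13p + 8; against Route-3: 8p + (-4)(1−p) = 12p − 4.
Setting these equal: −13p + 8 = 12p − 4 ⇒ −25p = -12 ⇒ p = 12/25, and the value is (-13)·(12/25) + 8 = 44/25.
For the smuggler: with q = P(Route-2), equating Port's and Border's payoffs gives −13q + 8 = 12q − 4 ⇒ q = 12/25.

44/25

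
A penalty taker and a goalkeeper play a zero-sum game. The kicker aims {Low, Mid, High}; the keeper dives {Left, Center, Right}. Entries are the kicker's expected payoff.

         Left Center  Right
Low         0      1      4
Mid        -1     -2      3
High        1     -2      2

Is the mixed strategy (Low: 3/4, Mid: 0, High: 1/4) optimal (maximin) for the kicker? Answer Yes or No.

Against Left this mix gives (3/4)·0 + (1/4)·1 = 1/4.
Against Center this mix gives (3/4)·1 + (1/4)·(-2) = 1/4.
Against Right this mix gives (3/4)·4 + (1/4)·2 = 7/2.
All of the keeper's active replies (Left, Center) yield 1/4, and no column does worse for the kicker. The mix makes the keeper indifferent and guarantees 1/4, so it is optimal.

Yes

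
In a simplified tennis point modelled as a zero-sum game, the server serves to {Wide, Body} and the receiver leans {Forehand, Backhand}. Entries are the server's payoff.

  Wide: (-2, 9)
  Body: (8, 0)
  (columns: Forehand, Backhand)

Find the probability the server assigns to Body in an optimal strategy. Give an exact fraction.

Row minima: Wide → -2, Body → 0; maximin = 0.
Column maxima: Forehand → 8, Backhand → 9; minimax = 8.
0 ≠ 8, so there is no saddle point; optimal play is mixed.
Let the server play Wide with probability p. Expected payoff against Forehand: (-2)p + 8(1−p) = −10p + 8; against Backhand: 9p + 0(1−p) = 9p.
Setting these equal: −10p + 8 = 9p ⇒ −19p = -8 ⇒ p = 8/19, and the value is (-10)·(8/19) + 8 = 72/19.
For the receiver: with q = P(Forehand), equating Wide's and Body's payoffs gives −11q + 9 = 8q ⇒ q = 9/19.

11/19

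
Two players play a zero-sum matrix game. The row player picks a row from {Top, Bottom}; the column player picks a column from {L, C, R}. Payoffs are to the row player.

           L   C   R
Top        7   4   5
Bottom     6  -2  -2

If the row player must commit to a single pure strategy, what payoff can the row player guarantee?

Row minima: Top → 4, Bottom → -2.
The best of these is 4.

4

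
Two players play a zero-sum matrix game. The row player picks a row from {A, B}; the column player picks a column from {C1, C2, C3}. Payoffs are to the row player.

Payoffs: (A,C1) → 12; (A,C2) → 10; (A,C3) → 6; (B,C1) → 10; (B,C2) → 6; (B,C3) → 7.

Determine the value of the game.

34/5

Row minima: A → 6, B → 6; maximin = 6.
Column maxima: C1 → 12, C2 → 10, C3 → 7; minimax = 7.
6 ≠ 7, so there is no saddle point; optimal play is mixed.
C1 is strictly dominated by C2 (it gives the row player strictly more in every row), so the column player never plays it.
On the remaining 2×2 (A, B vs C2, C3):
Let the row player play A with probability p. Expected payoff against C2: 10p + 6(1−p) = 4p + 6; against C3: 6p + 7(1−p) = −p + 7.
Setting these equal: 4p + 6 = −p + 7 ⇒ 5p = 1 ⇒ p = 1/5, and the value is (4)·(1/5) + 6 = 34/5.
For the column player: with q = P(C2), equating A's and B's payoffs gives 4q + 6 = −q + 7 ⇒ q = 1/5.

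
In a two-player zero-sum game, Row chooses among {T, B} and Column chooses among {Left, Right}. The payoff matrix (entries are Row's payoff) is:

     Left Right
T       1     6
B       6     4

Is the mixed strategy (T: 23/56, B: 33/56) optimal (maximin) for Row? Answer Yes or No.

Against Left this mix gives (23/56)·1 + (33/56)·6 = 221/56.
Against Right this mix gives (23/56)·6 + (33/56)·4 = 135/28.
Column will play Left, holding Row to 221/56. Shifting weight toward the row that does better against Left would raise this floor (the equalizing mix achieves 32/7 against both Left and Right), so the proposed strategy is not optimal.

No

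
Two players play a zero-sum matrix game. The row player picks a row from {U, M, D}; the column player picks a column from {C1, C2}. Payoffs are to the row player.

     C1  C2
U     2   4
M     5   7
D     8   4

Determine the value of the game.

6

Row minima: U → 2, M → 5, D → 4; maximin = 5.
Column maxima: C1 → 8, C2 → 7; minimax = 7.
5 ≠ 7, so there is no saddle point; optimal play is mixed.
U is strictly dominated by M, so the row player never plays it.
On the remaining 2×2 (M, D vs C1, C2):
Let the row player play M with probability p. Expected payoff against C1: 5p + 8(1−p) = −3p + 8; against C2: 7p + 4(1−p) = 3p + 4.
Setting these equal: −3p + 8 = 3p + 4 ⇒ −6p = -4 ⇒ p = 2/3, and the value is (-3)·(2/3) + 8 = 6.
For the column player: with q = P(C1), equating M's and D's payoffs gives −2q + 7 = 4q + 4 ⇒ q = 1/2.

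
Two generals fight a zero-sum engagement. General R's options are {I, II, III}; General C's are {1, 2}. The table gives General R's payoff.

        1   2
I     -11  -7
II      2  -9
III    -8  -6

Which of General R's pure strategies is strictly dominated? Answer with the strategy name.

I

III gives a strictly higher payoff than I against every column: -8 > -11, -6 > -7.
So I is strictly dominated and General R never plays it.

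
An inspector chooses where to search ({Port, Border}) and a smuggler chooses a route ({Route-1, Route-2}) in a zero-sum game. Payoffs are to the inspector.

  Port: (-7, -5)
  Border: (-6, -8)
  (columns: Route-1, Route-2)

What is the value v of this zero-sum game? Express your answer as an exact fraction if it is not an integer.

Row minima: Port → -7, Border → -8; maximin = -7.
Column maxima: Route-1 → -6, Route-2 → -5; minimax = -6.
-7 ≠ -6, so there is no saddle point; optimal play is mixed.
Let the inspector play Port with probability p. Expected payoff against Route-1: (-7)p + (-6)(1−p) = −p − 6; against Route-2: (-5)p + (-8)(1−p) = 3p − 8.
Setting these equal: −p − 6 = 3p − 8 ⇒ −4p = -2 ⇒ p = 1/2, and the value is (-1)·(1/2) − 6 = -13/2.
For the smuggler: with q = P(Route-1), equating Port's and Border's payoffs gives −2q − 5 = 2q − 8 ⇒ q = 3/4.

-13/2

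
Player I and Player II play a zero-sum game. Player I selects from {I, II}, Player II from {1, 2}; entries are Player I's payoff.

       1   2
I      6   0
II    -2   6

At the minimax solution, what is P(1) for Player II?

3/7

Row minima: I → 0, II → -2; maximin = 0.
Column maxima: 1 → 6, 2 → 6; minimax = 6.
0 ≠ 6, so there is no saddle point; optimal play is mixed.
Let Player I play I with probability p. Expected payoff against 1: 6p + (-2)(1−p) = 8p − 2; against 2: 0p + 6(1−p) = −6p + 6.
Setting these equal: 8p − 2 = −6p + 6 ⇒ 14p = 8 ⇒ p = 4/7, and the value is (8)·(4/7) − 2 = 18/7.
For Player II: with q = P(1), equating I's and II's payoffs gives 6q = −8q + 6 ⇒ q = 3/7.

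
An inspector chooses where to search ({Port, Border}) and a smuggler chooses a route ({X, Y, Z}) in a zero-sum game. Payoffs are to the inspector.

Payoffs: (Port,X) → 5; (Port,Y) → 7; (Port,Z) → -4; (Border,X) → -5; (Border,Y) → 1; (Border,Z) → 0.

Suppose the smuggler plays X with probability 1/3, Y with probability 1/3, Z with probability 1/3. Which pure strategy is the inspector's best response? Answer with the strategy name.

Expected payoff of Port: (1/3)·5 + (1/3)·7 + (1/3)·(-4) = 8/3.
Expected payoff of Border: (1/3)·(-5) + (1/3)·1 + (1/3)·0 = -4/3.
The largest is 8/3, so the inspector's best response is Port.

Port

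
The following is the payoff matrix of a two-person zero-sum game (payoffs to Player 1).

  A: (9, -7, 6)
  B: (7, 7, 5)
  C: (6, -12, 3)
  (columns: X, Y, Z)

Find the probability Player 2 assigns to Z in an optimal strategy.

Row minima: A → -7, B → 5, C → -12; maximin = 5.
Column maxima: X → 9, Y → 7, Z → 6; minimax = 6.
5 ≠ 6, so there is no saddle point; optimal play is mixed.
C is strictly dominated by A, so Player 1 never plays it.
X is strictly dominated by Z (it gives Player 1 strictly more in every row), so Player 2 never plays it.
On the remaining 2×2 (A, B vs Y, Z):
Let Player 1 play A with probability p. Expected payoff against Y: (-7)p + 7(1−p) = −14p + 7; against Z: 6p + 5(1−p) = p + 5.
Setting these equal: −14p + 7 = p + 5 ⇒ −15p = -2 ⇒ p = 2/15, and the value is (-14)·(2/15) + 7 = 77/15.
For Player 2: with q = P(Y), equating A's and B's payoffs gives −13q + 6 = 2q + 5 ⇒ q = 1/15.

14/15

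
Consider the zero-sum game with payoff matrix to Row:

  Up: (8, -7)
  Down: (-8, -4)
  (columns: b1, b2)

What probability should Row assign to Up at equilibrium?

4/19

Row minima: Up → -7, Down → -8; maximin = -7.
Column maxima: b1 → 8, b2 → -4; minimax = -4.
-7 ≠ -4, so there is no saddle point; optimal play is mixed.
Let Row play Up with probability p. Expected payoff against b1: 8p + (-8)(1−p) = 16p − 8; against b2: (-7)p + (-4)(1−p) = −3p − 4.
Setting these equal: 16p − 8 = −3p − 4 ⇒ 19p = 4 ⇒ p = 4/19, and the value is (16)·(4/19) − 8 = -88/19.
For Column: with q = P(b1), equating Up's and Down's payoffs gives 15q − 7 = −4q − 4 ⇒ q = 3/19.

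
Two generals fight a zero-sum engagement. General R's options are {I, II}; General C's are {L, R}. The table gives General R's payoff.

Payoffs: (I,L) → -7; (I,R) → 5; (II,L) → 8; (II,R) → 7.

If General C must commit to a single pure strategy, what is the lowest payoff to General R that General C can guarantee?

7

Column maxima: L → 8, R → 7.
The smallest of these is 7.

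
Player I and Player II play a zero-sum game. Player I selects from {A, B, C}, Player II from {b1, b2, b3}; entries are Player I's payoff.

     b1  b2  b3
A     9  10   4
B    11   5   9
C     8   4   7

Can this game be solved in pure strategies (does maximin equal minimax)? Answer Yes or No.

Row minima: A → 4, B → 5, C → 4; maximin = 5.
Column maxima: b1 → 11, b2 → 10, b3 → 9; minimax = 9.
5 ≠ 9, so no pure-strategy equilibrium exists.

No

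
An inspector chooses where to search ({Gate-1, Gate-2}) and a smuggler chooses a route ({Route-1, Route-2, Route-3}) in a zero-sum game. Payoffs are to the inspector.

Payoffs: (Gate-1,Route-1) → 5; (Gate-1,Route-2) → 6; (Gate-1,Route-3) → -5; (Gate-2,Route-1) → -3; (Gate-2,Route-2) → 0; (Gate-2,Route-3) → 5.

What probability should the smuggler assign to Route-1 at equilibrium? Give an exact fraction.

Row minima: Gate-1 → -5, Gate-2 → -3; maximin = -3.
Column maxima: Route-1 → 5, Route-2 → 6, Route-3 → 5; minimax = 5.
-3 ≠ 5, so there is no saddle point; optimal play is mixed.
Route-2 is strictly dominated by Route-1 (it gives the inspector strictly more in every row), so the smuggler never plays it.
On the remaining 2×2 (Gate-1, Gate-2 vs Route-1, Route-3):
Let the inspector play Gate-1 with probability p. Expected payoff against Route-1: 5p + (-3)(1−p) = 8p − 3; against Route-3: (-5)p + 5(1−p) = −10p + 5.
Setting these equal: 8p − 3 = −10p + 5 ⇒ 18p = 8 ⇒ p = 4/9, and the value is (8)·(4/9) − 3 = 5/9.
For the smuggler: with q = P(Route-1), equating Gate-1's and Gate-2's payoffs gives 10q − 5 = −8q + 5 ⇒ q = 5/9.

5/9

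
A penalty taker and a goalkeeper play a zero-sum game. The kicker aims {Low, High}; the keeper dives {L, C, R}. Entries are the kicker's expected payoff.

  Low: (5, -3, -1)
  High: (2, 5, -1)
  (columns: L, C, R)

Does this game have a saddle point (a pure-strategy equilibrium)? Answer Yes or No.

Yes

Row minima: Low → -3, High → -1; maximin = -1.
Column maxima: L → 5, C → 5, R → -1; minimax = -1.
maximin = minimax = -1, so a saddle point exists.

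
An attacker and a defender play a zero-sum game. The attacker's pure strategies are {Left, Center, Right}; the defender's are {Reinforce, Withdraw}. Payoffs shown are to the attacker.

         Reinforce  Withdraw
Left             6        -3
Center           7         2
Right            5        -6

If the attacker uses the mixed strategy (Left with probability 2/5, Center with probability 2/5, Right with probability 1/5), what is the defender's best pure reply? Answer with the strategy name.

If the defender plays Reinforce, the attacker's expected payoff is (2/5)·6 + (2/5)·7 + (1/5)·5 = 31/5.
If the defender plays Withdraw, the attacker's expected payoff is (2/5)·(-3) + (2/5)·2 + (1/5)·(-6) = -8/5.
The defender minimizes the attacker's payoff; the smallest is -8/5, so the best response is Withdraw.

Withdraw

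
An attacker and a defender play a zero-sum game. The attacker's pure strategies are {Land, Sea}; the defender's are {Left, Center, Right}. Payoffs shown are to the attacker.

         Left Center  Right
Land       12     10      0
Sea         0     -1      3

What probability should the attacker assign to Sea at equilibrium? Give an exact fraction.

5/7

Row minima: Land → 0, Sea → -1; maximin = 0.
Column maxima: Left → 12, Center → 10, Right → 3; minimax = 3.
0 ≠ 3, so there is no saddle point; optimal play is mixed.
Left is strictly dominated by Center (it gives the attacker strictly more in every row), so the defender never plays it.
On the remaining 2×2 (Land, Sea vs Center, Right):
Let the attacker play Land with probability p. Expected payoff against Center: 10p + (-1)(1−p) = 11p − 1; against Right: 0p + 3(1−p) = −3p + 3.
Setting these equal: 11p − 1 = −3p + 3 ⇒ 14p = 4 ⇒ p = 2/7, and the value is (11)·(2/7) − 1 = 15/7.
For the defender: with q = P(Center), equating Land's and Sea's payoffs gives 10q = −4q + 3 ⇒ q = 3/14.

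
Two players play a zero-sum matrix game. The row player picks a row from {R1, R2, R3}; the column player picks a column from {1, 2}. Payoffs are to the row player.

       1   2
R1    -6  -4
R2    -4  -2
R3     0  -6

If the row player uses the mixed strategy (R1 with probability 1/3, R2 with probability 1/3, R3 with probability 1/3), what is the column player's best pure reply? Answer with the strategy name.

If the column player plays 1, the row player's expected payoff is (1/3)·(-6) + (1/3)·(-4) + (1/3)·0 = -10/3.
If the column player plays 2, the row player's expected payoff is (1/3)·(-4) + (1/3)·(-2) + (1/3)·(-6) = -4.
The column player minimizes the row player's payoff; the smallest is -4, so the best response is 2.

2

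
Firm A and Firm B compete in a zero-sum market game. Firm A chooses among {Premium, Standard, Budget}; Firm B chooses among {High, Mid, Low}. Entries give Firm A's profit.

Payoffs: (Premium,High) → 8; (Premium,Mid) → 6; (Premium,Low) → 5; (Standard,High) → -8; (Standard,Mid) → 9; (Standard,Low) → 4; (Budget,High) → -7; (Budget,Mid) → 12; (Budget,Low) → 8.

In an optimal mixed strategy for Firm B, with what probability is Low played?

Row minima: Premium → 5, Standard → -8, Budget → -7; maximin = 5.
Column maxima: High → 8, Mid → 12, Low → 8; minimax = 8.
5 ≠ 8, so there is no saddle point; optimal play is mixed.
Standard is strictly dominated by Budget, so Firm A never plays it.
Mid is strictly dominated by Low (it gives Firm A strictly more in every row), so Firm B never plays it.
On the remaining 2×2 (Premium, Budget vs High, Low):
Let Firm A play Premium with probability p. Expected payoff against High: 8p + (-7)(1−p) = 15p − 7; against Low: 5p + 8(1−p) = −3p + 8.
Setting these equal: 15p − 7 = −3p + 8 ⇒ 18p = 15 ⇒ p = 5/6, and the value is (15)·(5/6) − 7 = 11/2.
For Firm B: with q = P(High), equating Premium's and Budget's payoffs gives 3q + 5 = −15q + 8 ⇒ q = 1/6.

5/6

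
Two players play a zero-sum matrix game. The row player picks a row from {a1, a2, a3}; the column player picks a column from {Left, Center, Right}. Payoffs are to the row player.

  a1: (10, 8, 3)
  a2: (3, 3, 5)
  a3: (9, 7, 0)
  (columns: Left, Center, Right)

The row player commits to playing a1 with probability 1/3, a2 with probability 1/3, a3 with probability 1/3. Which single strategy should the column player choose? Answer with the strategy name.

Right

If the column player plays Left, the row player's expected payoff is (1/3)·10 + (1/3)·3 + (1/3)·9 = 22/3.
If the column player plays Center, the row player's expected payoff is (1/3)·8 + (1/3)·3 + (1/3)·7 = 6.
If the column player plays Right, the row player's expected payoff is (1/3)·3 + (1/3)·5 + (1/3)·0 = 8/3.
The column player minimizes the row player's payoff; the smallest is 8/3, so the best response is Right.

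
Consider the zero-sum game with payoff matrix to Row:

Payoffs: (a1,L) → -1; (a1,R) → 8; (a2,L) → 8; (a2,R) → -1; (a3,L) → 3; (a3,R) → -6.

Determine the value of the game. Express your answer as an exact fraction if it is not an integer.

Row minima: a1 → -1, a2 → -1, a3 → -6; maximin = -1.
Column maxima: L → 8, R → 8; minimax = 8.
-1 ≠ 8, so there is no saddle point; optimal play is mixed.
a3 is strictly dominated by a2, so Row never plays it.
On the remaining 2×2 (a1, a2 vs L, R):
Let Row play a1 with probability p. Expected payoff against L: (-1)p + 8(1−p) = −9p + 8; against R: 8p + (-1)(1−p) = 9p − 1.
Setting these equal: −9p + 8 = 9p − 1 ⇒ −18p = -9 ⇒ p = 1/2, and the value is (-9)·(1/2) + 8 = 7/2.
For Column: with q = P(L), equating a1's and a2's payoffs gives −9q + 8 = 9q − 1 ⇒ q = 1/2.

7/2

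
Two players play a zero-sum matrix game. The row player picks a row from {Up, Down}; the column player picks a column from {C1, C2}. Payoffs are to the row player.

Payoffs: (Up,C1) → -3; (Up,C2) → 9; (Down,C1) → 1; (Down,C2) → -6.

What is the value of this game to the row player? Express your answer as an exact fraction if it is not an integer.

Row minima: Up → -3, Down → -6; maximin = -3.
Column maxima: C1 → 1, C2 → 9; minimax = 1.
-3 ≠ 1, so there is no saddle point; optimal play is mixed.
Let the row player play Up with probability p. Expected payoff against C1: (-3)p + 1(1−p) = −4p + 1; against C2: 9p + (-6)(1−p) = 15p − 6.
Setting these equal: −4p + 1 = 15p − 6 ⇒ −19p = -7 ⇒ p = 7/19, and the value is (-4)·(7/19) + 1 = -9/19.
For the column player: with q = P(C1), equating Up's and Down's payoffs gives −12q + 9 = 7q − 6 ⇒ q = 15/19.

-9/19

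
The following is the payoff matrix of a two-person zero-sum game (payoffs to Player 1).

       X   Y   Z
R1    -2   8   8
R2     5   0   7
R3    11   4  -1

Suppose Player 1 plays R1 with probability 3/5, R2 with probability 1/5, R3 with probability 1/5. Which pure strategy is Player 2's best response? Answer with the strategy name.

X

If Player 2 plays X, Player 1's expected payoff is (3/5)·(-2) + (1/5)·5 + (1/5)·11 = 2.
If Player 2 plays Y, Player 1's expected payoff is (3/5)·8 + (1/5)·0 + (1/5)·4 = 28/5.
If Player 2 plays Z, Player 1's expected payoff is (3/5)·8 + (1/5)·7 + (1/5)·(-1) = 6.
Player 2 minimizes Player 1's payoff; the smallest is 2, so the best response is X.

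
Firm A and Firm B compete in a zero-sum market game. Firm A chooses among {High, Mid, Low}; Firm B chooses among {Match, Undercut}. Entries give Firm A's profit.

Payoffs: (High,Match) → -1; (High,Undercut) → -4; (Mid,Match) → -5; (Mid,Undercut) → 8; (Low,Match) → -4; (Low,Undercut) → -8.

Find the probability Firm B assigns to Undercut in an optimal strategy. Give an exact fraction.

Row minima: High → -4, Mid → -5, Low → -8; maximin = -4.
Column maxima: Match → -1, Undercut → 8; minimax = -1.
-4 ≠ -1, so there is no saddle point; optimal play is mixed.
Low is strictly dominated by High, so Firm A never plays it.
On the remaining 2×2 (High, Mid vs Match, Undercut):
Let Firm A play High with probability p. Expected payoff against Match: (-1)p + (-5)(1−p) = 4p − 5; against Undercut: (-4)p + 8(1−p) = −12p + 8.
Setting these equal: 4p − 5 = −12p + 8 ⇒ 16p = 13 ⇒ p = 13/16, and the value is (4)·(13/16) − 5 = -7/4.
For Firm B: with q = P(Match), equating High's and Mid's payoffs gives 3q − 4 = −13q + 8 ⇒ q = 3/4.

1/4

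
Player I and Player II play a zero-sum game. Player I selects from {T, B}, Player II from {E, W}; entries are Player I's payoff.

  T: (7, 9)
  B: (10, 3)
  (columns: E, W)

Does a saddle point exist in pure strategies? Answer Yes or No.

Row minima: T → 7, B → 3; maximin = 7.
Column maxima: E → 10, W → 9; minimax = 9.
7 ≠ 9, so no pure-strategy equilibrium exists.

No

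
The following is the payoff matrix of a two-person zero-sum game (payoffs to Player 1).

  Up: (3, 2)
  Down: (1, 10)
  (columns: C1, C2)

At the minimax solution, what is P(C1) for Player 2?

Row minima: Up → 2, Down → 1; maximin = 2.
Column maxima: C1 → 3, C2 → 10; minimax = 3.
2 ≠ 3, so there is no saddle point; optimal play is mixed.
Let Player 1 play Up with probability p. Expected payoff against C1: 3p + 1(1−p) = 2p + 1; against C2: 2p + 10(1−p) = −8p + 10.
Setting these equal: 2p + 1 = −8p + 10 ⇒ 10p = 9 ⇒ p = 9/10, and the value is (2)·(9/10) + 1 = 14/5.
For Player 2: with q = P(C1), equating Up's and Down's payoffs gives q + 2 = −9q + 10 ⇒ q = 4/5.

4/5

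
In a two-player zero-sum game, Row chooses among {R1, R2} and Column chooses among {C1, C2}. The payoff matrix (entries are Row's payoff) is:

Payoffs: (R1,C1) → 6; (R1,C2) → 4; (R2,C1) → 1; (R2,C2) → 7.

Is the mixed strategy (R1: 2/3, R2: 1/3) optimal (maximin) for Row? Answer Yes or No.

No

Against C1 this mix gives (2/3)·6 + (1/3)·1 = 13/3.
Against C2 this mix gives (2/3)·4 + (1/3)·7 = 5.
Column will play C1, holding Row to 13/3. Shifting weight toward the row that does better against C1 would raise this floor (the equalizing mix achieves 19/4 against both C1 and C2), so the proposed strategy is not optimal.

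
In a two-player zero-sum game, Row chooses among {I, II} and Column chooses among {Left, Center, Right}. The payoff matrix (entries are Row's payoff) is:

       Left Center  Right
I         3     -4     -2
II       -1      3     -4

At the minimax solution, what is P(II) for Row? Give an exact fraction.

2/9

Row minima: I → -4, II → -4; maximin = -4.
Column maxima: Left → 3, Center → 3, Right → -2; minimax = -2.
-4 ≠ -2, so there is no saddle point; optimal play is mixed.
Left is strictly dominated by Right (it gives Row strictly more in every row), so Column never plays it.
On the remaining 2×2 (I, II vs Center, Right):
Let Row play I with probability p. Expected payoff against Center: (-4)p + 3(1−p) = −7p + 3; against Right: (-2)p + (-4)(1−p) = 2p − 4.
Setting these equal: −7p + 3 = 2p − 4 ⇒ −9p = -7 ⇒ p = 7/9, and the value is (-7)·(7/9) + 3 = -22/9.
For Column: with q = P(Center), equating I's and II's payoffs gives −2q − 2 = 7q − 4 ⇒ q = 2/9.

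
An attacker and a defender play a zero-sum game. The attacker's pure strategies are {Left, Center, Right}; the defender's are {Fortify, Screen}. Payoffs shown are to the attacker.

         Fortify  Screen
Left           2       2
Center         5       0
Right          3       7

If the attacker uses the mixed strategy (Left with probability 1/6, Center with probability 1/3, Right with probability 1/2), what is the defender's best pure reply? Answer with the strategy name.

Fortify

If the defender plays Fortify, the attacker's expected payoff is (1/6)·2 + (1/3)·5 + (1/2)·3 = 7/2.
If the defender plays Screen, the attacker's expected payoff is (1/6)·2 + (1/3)·0 + (1/2)·7 = 23/6.
The defender minimizes the attacker's payoff; the smallest is 7/2, so the best response is Fortify.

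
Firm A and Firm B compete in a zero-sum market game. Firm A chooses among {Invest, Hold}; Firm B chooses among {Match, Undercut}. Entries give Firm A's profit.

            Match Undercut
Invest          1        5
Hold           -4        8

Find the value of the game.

1

Row minima: Invest → 1, Hold → -4; maximin = 1.
Column maxima: Match → 1, Undercut → 8; minimax = 1.
Since maximin = minimax = 1, there is a saddle point and the value is 1.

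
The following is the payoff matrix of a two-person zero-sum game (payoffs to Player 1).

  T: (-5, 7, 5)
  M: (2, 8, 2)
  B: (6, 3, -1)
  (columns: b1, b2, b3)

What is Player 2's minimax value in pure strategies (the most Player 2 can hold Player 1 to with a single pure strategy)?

5

Column maxima: b1 → 6, b2 → 8, b3 → 5.
The smallest of these is 5.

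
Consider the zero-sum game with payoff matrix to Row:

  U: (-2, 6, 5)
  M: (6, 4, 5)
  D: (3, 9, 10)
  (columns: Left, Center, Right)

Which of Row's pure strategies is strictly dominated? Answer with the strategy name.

D gives a strictly higher payoff than U against every column: 3 > -2, 9 > 6, 10 > 5.
So U is strictly dominated and Row never plays it.

U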